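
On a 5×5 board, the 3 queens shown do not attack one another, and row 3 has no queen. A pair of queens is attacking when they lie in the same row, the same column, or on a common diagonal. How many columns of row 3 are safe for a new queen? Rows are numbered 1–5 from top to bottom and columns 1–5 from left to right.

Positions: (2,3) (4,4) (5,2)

(2,3) attacks row 3 at column 3 and diagonals 2, 4.
(4,4) attacks row 3 at column 4 and diagonals 3, 5.
(5,2) attacks row 3 at column 2 and diagonals 4.
Attacked columns: {2, 3, 4, 5}. Safe: {1}.

1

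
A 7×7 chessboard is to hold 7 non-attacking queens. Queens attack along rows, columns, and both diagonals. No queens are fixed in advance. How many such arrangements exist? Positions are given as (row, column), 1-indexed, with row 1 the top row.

Branch on row 1: col 1 → 4; col 2 → 7; col 3 → 6; col 4 → 6; col 5 → 6; col 6 → 7; col 7 → 4.
Sum: 4 + 7 + 6 + 6 + 6 + 7 + 4 = 40.
(This is the classic 7-queens count.)

40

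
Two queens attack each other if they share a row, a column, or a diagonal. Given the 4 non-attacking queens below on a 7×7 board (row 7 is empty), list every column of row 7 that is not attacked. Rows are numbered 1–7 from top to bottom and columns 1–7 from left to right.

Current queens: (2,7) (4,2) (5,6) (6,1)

columns 3

(2,7) attacks row 7 at column 7 and diagonals 2.
(4,2) attacks row 7 at column 2 and diagonals 5.
(5,6) attacks row 7 at column 6 and diagonals 4.
(6,1) attacks row 7 at column 1 and diagonals 2.
Attacked columns: {1, 2, 4, 5, 6, 7}. Safe: {3}.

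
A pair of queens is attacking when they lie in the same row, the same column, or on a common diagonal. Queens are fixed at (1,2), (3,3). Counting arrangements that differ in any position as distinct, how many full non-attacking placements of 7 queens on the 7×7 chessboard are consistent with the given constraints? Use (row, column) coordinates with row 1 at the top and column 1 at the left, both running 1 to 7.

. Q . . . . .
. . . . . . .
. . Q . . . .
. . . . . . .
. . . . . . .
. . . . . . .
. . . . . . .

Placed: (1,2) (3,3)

Branch on row 2: col 5 → 1; col 6 → 1; col 7 → 0.
Sum: 1 + 1 + 0 = 2.

2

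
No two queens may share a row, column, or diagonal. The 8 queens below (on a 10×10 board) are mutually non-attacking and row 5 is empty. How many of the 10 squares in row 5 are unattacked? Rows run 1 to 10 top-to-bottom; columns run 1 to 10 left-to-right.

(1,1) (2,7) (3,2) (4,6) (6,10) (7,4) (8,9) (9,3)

(1,1) attacks row 5 at column 1 and diagonals 5.
(2,7) attacks row 5 at column 7 and diagonals 4, 10.
(3,2) attacks row 5 at column 2 and diagonals 4.
(4,6) attacks row 5 at column 6 and diagonals 5, 7.
(6,10) attacks row 5 at column 10 and diagonals 9.
(7,4) attacks row 5 at column 4 and diagonals 2, 6.
(8,9) attacks row 5 at column 9 and diagonals 6.
(9,3) attacks row 5 at column 3 and diagonals 7.
Attacked columns: {1, 2, 3, 4, 5, 6, 7, 9, 10}. Safe: {8}.

1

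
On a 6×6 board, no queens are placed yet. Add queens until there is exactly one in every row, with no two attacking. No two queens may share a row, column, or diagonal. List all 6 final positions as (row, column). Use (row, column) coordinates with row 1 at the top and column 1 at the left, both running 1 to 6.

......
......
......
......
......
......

Row 1: Safe: 1, 2, 3, 4, 5, 6. Place at column 5.
Row 2: attacked by (1,5)→{4,5,6}. Safe: 1, 2, 3. Place at column 3.
Row 3: attacked by (1,5)→{3,5}; (2,3)→{2,3,4}. Safe: 1, 6. Place at column 1.
Row 4: attacked by (1,5)→{2,5}; (2,3)→{1,3,5}; (3,1)→{1,2}. Safe: 4, 6. Place at column 6.
Row 5: attacked by (1,5)→{1,5}; (2,3)→{3,6}; (3,1)→{1,3}; (4,6)→{5,6}. Safe: 2, 4. Place at column 4.
Row 6: attacked by (1,5)→{5}; (2,3)→{3}; (3,1)→{1,4}; (4,6)→{4,6}; (5,4)→{3,4,5}. Safe: 2. Place at column 2.
Columns [5, 3, 1, 6, 4, 2], r−c [-4, -1, 2, -2, 1, 4], r+c [6, 5, 4, 10, 9, 8] are all distinct, so no two queens attack.

(1,5) (2,3) (3,1) (4,6) (5,4) (6,2)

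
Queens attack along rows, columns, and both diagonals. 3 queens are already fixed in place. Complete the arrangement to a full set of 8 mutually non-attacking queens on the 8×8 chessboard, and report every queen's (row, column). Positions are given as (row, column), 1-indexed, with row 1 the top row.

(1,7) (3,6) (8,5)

(1,7) (2,2) (3,6) (4,3) (5,1) (6,4) (7,8) (8,5)

Row 2: attacked by (1,7)→{6,7,8}; (3,6)→{5,6,7}; (8,5)→{5}. Safe: 1, 2, 3, 4. Place at column 2.
Row 4: attacked by (1,7)→{4,7}; (2,2)→{2,4}; (3,6)→{5,6,7}; (8,5)→{1,5}. Safe: 3, 8. Place at column 3.
Row 5: attacked by (1,7)→{3,7}; (2,2)→{2,5}; (3,6)→{4,6,8}; (4,3)→{2,3,4}; (8,5)→{2,5,8}. Safe: 1. Place at column 1.
Row 6: attacked by (1,7)→{2,7}; (2,2)→{2,6}; (3,6)→{3,6}; (4,3)→{1,3,5}; (5,1)→{1,2}; (8,5)→{3,5,7}. Safe: 4, 8. Place at column 4.
Row 7: attacked by (1,7)→{1,7}; (2,2)→{2,7}; (3,6)→{2,6}; (4,3)→{3,6}; (5,1)→{1,3}; (6,4)→{3,4,5}; (8,5)→{4,5,6}. Safe: 8. Place at column 8.
Columns [7, 2, 6, 3, 1, 4, 8, 5], r−c [-6, 0, -3, 1, 4, 2, -1, 3], r+c [8, 4, 9, 7, 6, 10, 15, 13] are all distinct, so no two queens attack.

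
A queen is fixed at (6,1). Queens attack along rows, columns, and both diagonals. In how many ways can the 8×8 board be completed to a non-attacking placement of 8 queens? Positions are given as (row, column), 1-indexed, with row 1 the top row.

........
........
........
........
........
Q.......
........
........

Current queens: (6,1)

16

Branch on row 1: col 2 → 1; col 3 → 4; col 4 → 4; col 5 → 4; col 7 → 3; col 8 → 0.
Sum: 1 + 4 + 4 + 4 + 3 + 0 = 16.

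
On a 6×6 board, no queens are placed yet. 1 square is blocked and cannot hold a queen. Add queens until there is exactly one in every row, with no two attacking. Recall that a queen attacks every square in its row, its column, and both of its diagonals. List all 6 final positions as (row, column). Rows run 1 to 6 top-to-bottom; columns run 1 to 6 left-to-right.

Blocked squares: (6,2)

Row 1: Safe: 1, 2, 3, 4, 5, 6. Place at column 3.
Row 2: attacked by (1,3)→{2,3,4}. Safe: 1, 5, 6. Place at column 6.
Row 3: attacked by (1,3)→{1,3,5}; (2,6)→{5,6}. Safe: 2, 4. Place at column 2.
Row 4: attacked by (1,3)→{3,6}; (2,6)→{4,6}; (3,2)→{1,2,3}. Safe: 5. Place at column 5.
Row 5: attacked by (1,3)→{3}; (2,6)→{3,6}; (3,2)→{2,4}; (4,5)→{4,5,6}. Safe: 1. Place at column 1.
Row 6: attacked by (1,3)→{3}; (2,6)→{2,6}; (3,2)→{2,5}; (4,5)→{3,5}; (5,1)→{1,2}. Blocked: 2. Safe: 4. Place at column 4.
Columns [3, 6, 2, 5, 1, 4], r−c [-2, -4, 1, -1, 4, 2], r+c [4, 8, 5, 9, 6, 10] are all distinct, so no two queens attack.

(1,3) (2,6) (3,2) (4,5) (5,1) (6,4)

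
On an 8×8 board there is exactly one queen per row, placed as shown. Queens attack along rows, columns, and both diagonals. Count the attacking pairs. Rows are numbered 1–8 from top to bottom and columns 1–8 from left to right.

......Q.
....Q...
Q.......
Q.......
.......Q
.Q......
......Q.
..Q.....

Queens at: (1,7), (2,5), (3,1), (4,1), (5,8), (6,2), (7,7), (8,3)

Same column: (1,7)–(7,7) (column 7); (3,1)–(4,1) (column 1).
Same diagonal: (1,7)–(6,2) (|1−6| = |7−2| = 5); (2,5)–(5,8) (|2−5| = |5−8| = 3).
Total attacking pairs: 4.

4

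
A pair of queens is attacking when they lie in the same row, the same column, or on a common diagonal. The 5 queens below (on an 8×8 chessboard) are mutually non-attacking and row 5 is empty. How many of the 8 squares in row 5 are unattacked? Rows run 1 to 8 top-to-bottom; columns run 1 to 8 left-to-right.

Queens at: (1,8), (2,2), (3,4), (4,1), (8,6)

1

(1,8) attacks row 5 at column 8 and diagonals 4.
(2,2) attacks row 5 at column 2 and diagonals 5.
(3,4) attacks row 5 at column 4 and diagonals 2, 6.
(4,1) attacks row 5 at column 1 and diagonals 2.
(8,6) attacks row 5 at column 6 and diagonals 3.
Attacked columns: {1, 2, 3, 4, 5, 6, 8}. Safe: {7}.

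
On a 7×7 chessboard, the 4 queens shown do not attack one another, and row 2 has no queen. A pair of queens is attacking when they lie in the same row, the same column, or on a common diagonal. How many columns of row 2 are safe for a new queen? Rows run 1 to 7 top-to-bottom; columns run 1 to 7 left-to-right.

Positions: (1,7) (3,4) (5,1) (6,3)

1

(1,7) attacks row 2 at column 7 and diagonals 6.
(3,4) attacks row 2 at column 4 and diagonals 3, 5.
(5,1) attacks row 2 at column 1 and diagonals 4.
(6,3) attacks row 2 at column 3 and diagonals 7.
Attacked columns: {1, 3, 4, 5, 6, 7}. Safe: {2}.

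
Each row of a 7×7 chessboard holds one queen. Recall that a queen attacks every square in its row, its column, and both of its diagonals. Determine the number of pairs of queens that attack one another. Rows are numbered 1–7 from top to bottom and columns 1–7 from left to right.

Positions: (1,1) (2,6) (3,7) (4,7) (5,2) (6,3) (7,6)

4

Same column: (2,6)–(7,6) (column 6); (3,7)–(4,7) (column 7).
Same diagonal: (2,6)–(3,7) (|2−3| = |6−7| = 1); (5,2)–(6,3) (|5−6| = |2−3| = 1).
Total attacking pairs: 4.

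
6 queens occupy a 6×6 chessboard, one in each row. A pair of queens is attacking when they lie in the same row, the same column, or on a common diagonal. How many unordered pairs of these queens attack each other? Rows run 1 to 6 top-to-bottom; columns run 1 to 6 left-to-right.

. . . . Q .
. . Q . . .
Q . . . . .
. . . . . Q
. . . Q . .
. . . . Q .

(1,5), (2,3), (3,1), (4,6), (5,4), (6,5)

Same column: (1,5)–(6,5) (column 5).
Same diagonal: (5,4)–(6,5) (|5−6| = |4−5| = 1).
Total attacking pairs: 2.

2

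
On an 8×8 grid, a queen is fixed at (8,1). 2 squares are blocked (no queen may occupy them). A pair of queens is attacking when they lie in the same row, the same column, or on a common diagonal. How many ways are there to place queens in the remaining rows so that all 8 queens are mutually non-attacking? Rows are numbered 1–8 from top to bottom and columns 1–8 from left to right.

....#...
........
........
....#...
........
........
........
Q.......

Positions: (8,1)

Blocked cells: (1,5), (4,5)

Branch on row 1: col 2 → 0; col 3 → 2; col 4 → 1; col 6 → 0; col 7 → 0.
Sum: 0 + 2 + 1 + 0 + 0 = 3.

3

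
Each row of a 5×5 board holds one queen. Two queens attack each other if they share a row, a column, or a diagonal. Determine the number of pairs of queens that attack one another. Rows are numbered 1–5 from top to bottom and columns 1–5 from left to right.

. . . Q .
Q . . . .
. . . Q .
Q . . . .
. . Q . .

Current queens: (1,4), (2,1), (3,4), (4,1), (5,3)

Same column: (1,4)–(3,4) (column 4); (2,1)–(4,1) (column 1).
Same diagonal: (1,4)–(4,1) (|1−4| = |4−1| = 3).
Total attacking pairs: 3.

3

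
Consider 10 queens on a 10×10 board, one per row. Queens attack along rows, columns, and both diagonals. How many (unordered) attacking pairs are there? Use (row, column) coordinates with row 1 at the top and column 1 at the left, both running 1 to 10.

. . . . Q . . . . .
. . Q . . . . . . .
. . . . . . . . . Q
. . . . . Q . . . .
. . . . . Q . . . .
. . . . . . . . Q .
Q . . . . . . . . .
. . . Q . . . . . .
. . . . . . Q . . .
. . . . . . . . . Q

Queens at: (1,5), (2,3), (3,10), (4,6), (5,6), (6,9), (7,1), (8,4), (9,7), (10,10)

3

Same column: (3,10)–(10,10) (column 10); (4,6)–(5,6) (column 6).
Same diagonal: (2,3)–(5,6) (|2−5| = |3−6| = 3).
Total attacking pairs: 3.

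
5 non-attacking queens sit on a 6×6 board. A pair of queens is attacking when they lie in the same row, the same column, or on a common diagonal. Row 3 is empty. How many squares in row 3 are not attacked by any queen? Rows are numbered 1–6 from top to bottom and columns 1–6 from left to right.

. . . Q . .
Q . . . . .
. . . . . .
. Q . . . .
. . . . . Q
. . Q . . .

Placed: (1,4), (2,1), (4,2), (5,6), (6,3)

(1,4) attacks row 3 at column 4 and diagonals 2, 6.
(2,1) attacks row 3 at column 1 and diagonals 2.
(4,2) attacks row 3 at column 2 and diagonals 1, 3.
(5,6) attacks row 3 at column 6 and diagonals 4.
(6,3) attacks row 3 at column 3 and diagonals 6.
Attacked columns: {1, 2, 3, 4, 6}. Safe: {5}.

1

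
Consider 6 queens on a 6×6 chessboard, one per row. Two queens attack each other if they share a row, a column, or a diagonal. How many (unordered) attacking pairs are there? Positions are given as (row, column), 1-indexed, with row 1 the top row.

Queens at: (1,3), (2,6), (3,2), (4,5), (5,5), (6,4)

Same column: (4,5)–(5,5) (column 5).
Same diagonal: (5,5)–(6,4) (|5−6| = |5−4| = 1).
Total attacking pairs: 2.

2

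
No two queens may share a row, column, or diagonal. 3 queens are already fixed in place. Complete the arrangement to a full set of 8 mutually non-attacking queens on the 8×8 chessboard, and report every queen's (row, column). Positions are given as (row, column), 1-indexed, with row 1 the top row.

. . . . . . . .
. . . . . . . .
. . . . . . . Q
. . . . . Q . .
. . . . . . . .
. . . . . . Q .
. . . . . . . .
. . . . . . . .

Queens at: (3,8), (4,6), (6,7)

Row 1: attacked by (3,8)→{6,8}; (4,6)→{3,6}; (6,7)→{2,7}. Safe: 1, 4, 5. Place at column 1.
Row 2: attacked by (1,1)→{1,2}; (3,8)→{7,8}; (4,6)→{4,6,8}; (6,7)→{3,7}. Safe: 5. Place at column 5.
Row 5: attacked by (1,1)→{1,5}; (2,5)→{2,5,8}; (3,8)→{6,8}; (4,6)→{5,6,7}; (6,7)→{6,7,8}. Safe: 3, 4. Place at column 3.
Row 7: attacked by (1,1)→{1,7}; (2,5)→{5}; (3,8)→{4,8}; (4,6)→{3,6}; (5,3)→{1,3,5}; (6,7)→{6,7,8}. Safe: 2. Place at column 2.
Row 8: attacked by (1,1)→{1,8}; (2,5)→{5}; (3,8)→{3,8}; (4,6)→{2,6}; (5,3)→{3,6}; (6,7)→{5,7}; (7,2)→{1,2,3}. Safe: 4. Place at column 4.
Columns [1, 5, 8, 6, 3, 7, 2, 4], r−c [0, -3, -5, -2, 2, -1, 5, 4], r+c [2, 7, 11, 10, 8, 13, 9, 12] are all distinct, so no two queens attack.

(1,1) (2,5) (3,8) (4,6) (5,3) (6,7) (7,2) (8,4)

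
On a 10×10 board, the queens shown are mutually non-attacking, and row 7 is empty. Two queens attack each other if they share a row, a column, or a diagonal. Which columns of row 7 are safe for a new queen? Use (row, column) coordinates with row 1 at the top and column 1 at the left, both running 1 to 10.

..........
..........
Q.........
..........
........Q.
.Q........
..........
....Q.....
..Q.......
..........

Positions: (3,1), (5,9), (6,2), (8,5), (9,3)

(3,1) attacks row 7 at column 1 and diagonals 5.
(5,9) attacks row 7 at column 9 and diagonals 7.
(6,2) attacks row 7 at column 2 and diagonals 1, 3.
(8,5) attacks row 7 at column 5 and diagonals 4, 6.
(9,3) attacks row 7 at column 3 and diagonals 1, 5.
Attacked columns: {1, 2, 3, 4, 5, 6, 7, 9}. Safe: {8, 10}.

columns 8, 10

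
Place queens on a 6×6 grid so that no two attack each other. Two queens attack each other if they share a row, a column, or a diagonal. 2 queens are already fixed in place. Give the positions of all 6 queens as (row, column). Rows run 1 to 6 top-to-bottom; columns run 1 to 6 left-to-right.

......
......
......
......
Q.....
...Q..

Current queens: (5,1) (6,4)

(1,3) (2,6) (3,2) (4,5) (5,1) (6,4)

Row 1: attacked by (5,1)→{1,5}; (6,4)→{4}. Safe: 2, 3, 6. Place at column 3.
Row 2: attacked by (1,3)→{2,3,4}; (5,1)→{1,4}; (6,4)→{4}. Safe: 5, 6. Place at column 6.
Row 3: attacked by (1,3)→{1,3,5}; (2,6)→{5,6}; (5,1)→{1,3}; (6,4)→{1,4}. Safe: 2. Place at column 2.
Row 4: attacked by (1,3)→{3,6}; (2,6)→{4,6}; (3,2)→{1,2,3}; (5,1)→{1,2}; (6,4)→{2,4,6}. Safe: 5. Place at column 5.
Columns [3, 6, 2, 5, 1, 4], r−c [-2, -4, 1, -1, 4, 2], r+c [4, 8, 5, 9, 6, 10] are all distinct, so no two queens attack.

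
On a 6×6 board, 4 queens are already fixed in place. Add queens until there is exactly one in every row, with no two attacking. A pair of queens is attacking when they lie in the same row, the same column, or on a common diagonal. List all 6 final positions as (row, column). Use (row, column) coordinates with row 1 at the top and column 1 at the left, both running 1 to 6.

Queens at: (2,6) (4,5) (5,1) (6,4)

(1,3) (2,6) (3,2) (4,5) (5,1) (6,4)

Row 1: attacked by (2,6)→{5,6}; (4,5)→{2,5}; (5,1)→{1,5}; (6,4)→{4}. Safe: 3. Place at column 3.
Row 3: attacked by (1,3)→{1,3,5}; (2,6)→{5,6}; (4,5)→{4,5,6}; (5,1)→{1,3}; (6,4)→{1,4}. Safe: 2. Place at column 2.
Columns [3, 6, 2, 5, 1, 4], r−c [-2, -4, 1, -1, 4, 2], r+c [4, 8, 5, 9, 6, 10] are all distinct, so no two queens attack.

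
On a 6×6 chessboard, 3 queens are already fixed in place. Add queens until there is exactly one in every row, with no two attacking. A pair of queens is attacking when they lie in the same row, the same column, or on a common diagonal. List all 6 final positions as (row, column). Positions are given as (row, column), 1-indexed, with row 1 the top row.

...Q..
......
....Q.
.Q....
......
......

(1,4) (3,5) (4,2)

(1,4) (2,1) (3,5) (4,2) (5,6) (6,3)

Row 2: attacked by (1,4)→{3,4,5}; (3,5)→{4,5,6}; (4,2)→{2,4}. Safe: 1. Place at column 1.
Row 5: attacked by (1,4)→{4}; (2,1)→{1,4}; (3,5)→{3,5}; (4,2)→{1,2,3}. Safe: 6. Place at column 6.
Row 6: attacked by (1,4)→{4}; (2,1)→{1,5}; (3,5)→{2,5}; (4,2)→{2,4}; (5,6)→{5,6}. Safe: 3. Place at column 3.
Columns [4, 1, 5, 2, 6, 3], r−c [-3, 1, -2, 2, -1, 3], r+c [5, 3, 8, 6, 11, 9] are all distinct, so no two queens attack.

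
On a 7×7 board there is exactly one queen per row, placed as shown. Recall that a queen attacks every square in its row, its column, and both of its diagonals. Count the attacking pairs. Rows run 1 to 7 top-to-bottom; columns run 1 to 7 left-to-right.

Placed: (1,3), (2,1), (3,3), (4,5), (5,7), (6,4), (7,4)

3

Same column: (1,3)–(3,3) (column 3); (6,4)–(7,4) (column 4).
Same diagonal: (1,3)–(5,7) (|1−5| = |3−7| = 4).
Total attacking pairs: 3.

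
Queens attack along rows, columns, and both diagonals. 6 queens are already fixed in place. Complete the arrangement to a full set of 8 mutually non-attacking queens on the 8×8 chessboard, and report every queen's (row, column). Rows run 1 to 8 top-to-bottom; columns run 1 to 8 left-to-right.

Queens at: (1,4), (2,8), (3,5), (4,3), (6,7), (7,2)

(1,4) (2,8) (3,5) (4,3) (5,1) (6,7) (7,2) (8,6)

Row 5: attacked by (1,4)→{4,8}; (2,8)→{5,8}; (3,5)→{3,5,7}; (4,3)→{2,3,4}; (6,7)→{6,7,8}; (7,2)→{2,4}. Safe: 1. Place at column 1.
Row 8: attacked by (1,4)→{4}; (2,8)→{2,8}; (3,5)→{5}; (4,3)→{3,7}; (5,1)→{1,4}; (6,7)→{5,7}; (7,2)→{1,2,3}. Safe: 6. Place at column 6.
Columns [4, 8, 5, 3, 1, 7, 2, 6], r−c [-3, -6, -2, 1, 4, -1, 5, 2], r+c [5, 10, 8, 7, 6, 13, 9, 14] are all distinct, so no two queens attack.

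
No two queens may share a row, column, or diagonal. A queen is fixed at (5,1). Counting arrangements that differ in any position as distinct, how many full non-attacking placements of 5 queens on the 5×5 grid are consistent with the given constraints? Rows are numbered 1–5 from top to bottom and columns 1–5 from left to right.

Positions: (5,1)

Branch on row 1: col 2 → 0; col 3 → 1; col 4 → 1.
Sum: 0 + 1 + 1 = 2.

2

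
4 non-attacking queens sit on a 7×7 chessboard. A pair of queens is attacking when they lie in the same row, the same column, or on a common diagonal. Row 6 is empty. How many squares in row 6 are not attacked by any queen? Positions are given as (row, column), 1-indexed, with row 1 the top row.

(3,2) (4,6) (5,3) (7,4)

2

(3,2) attacks row 6 at column 2 and diagonals 5.
(4,6) attacks row 6 at column 6 and diagonals 4.
(5,3) attacks row 6 at column 3 and diagonals 2, 4.
(7,4) attacks row 6 at column 4 and diagonals 3, 5.
Attacked columns: {2, 3, 4, 5, 6}. Safe: {1, 7}.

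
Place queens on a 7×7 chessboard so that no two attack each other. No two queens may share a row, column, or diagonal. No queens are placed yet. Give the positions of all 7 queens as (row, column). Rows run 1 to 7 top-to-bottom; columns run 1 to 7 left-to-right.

(1,7) (2,5) (3,3) (4,1) (5,6) (6,4) (7,2)

Row 1: Safe: 1, 2, 3, 4, 5, 6, 7. Place at column 7.
Row 2: attacked by (1,7)→{6,7}. Safe: 1, 2, 3, 4, 5. Place at column 5.
Row 3: attacked by (1,7)→{5,7}; (2,5)→{4,5,6}. Safe: 1, 2, 3. Place at column 3.
Row 4: attacked by (1,7)→{4,7}; (2,5)→{3,5,7}; (3,3)→{2,3,4}. Safe: 1, 6. Place at column 1.
Row 5: attacked by (1,7)→{3,7}; (2,5)→{2,5}; (3,3)→{1,3,5}; (4,1)→{1,2}. Safe: 4, 6. Place at column 6.
Row 6: attacked by (1,7)→{2,7}; (2,5)→{1,5}; (3,3)→{3,6}; (4,1)→{1,3}; (5,6)→{5,6,7}. Safe: 4. Place at column 4.
Row 7: attacked by (1,7)→{1,7}; (2,5)→{5}; (3,3)→{3,7}; (4,1)→{1,4}; (5,6)→{4,6}; (6,4)→{3,4,5}. Safe: 2. Place at column 2.
Columns [7, 5, 3, 1, 6, 4, 2], r−c [-6, -3, 0, 3, -1, 2, 5], r+c [8, 7, 6, 5, 11, 10, 9] are all distinct, so no two queens attack.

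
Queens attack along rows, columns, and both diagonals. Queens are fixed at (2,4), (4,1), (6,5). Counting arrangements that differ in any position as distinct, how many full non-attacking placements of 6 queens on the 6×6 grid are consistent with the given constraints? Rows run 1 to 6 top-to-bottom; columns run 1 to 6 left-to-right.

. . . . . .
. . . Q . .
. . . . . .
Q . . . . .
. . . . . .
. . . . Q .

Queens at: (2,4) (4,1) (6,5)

Branch on row 1: col 2 → 1; col 6 → 0.
Sum: 1 + 0 = 1.

1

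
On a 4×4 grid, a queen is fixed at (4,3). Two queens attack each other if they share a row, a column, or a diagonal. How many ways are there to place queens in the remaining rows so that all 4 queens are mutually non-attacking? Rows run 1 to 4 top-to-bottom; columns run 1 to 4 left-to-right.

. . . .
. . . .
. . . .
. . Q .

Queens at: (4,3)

1

Branch on row 1: col 1 → 0; col 2 → 1; col 4 → 0.
Sum: 0 + 1 + 0 = 1.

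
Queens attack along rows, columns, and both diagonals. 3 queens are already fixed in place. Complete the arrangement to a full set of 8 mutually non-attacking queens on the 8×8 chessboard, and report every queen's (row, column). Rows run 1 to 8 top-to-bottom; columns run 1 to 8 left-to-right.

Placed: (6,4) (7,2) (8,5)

Row 1: attacked by (6,4)→{4}; (7,2)→{2,8}; (8,5)→{5}. Safe: 1, 3, 6, 7. Place at column 1.
Row 2: attacked by (1,1)→{1,2}; (6,4)→{4,8}; (7,2)→{2,7}; (8,5)→{5}. Safe: 3, 6. Place at column 6.
Row 3: attacked by (1,1)→{1,3}; (2,6)→{5,6,7}; (6,4)→{1,4,7}; (7,2)→{2,6}; (8,5)→{5}. Safe: 8. Place at column 8.
Row 4: attacked by (1,1)→{1,4}; (2,6)→{4,6,8}; (3,8)→{7,8}; (6,4)→{2,4,6}; (7,2)→{2,5}; (8,5)→{1,5}. Safe: 3. Place at column 3.
Row 5: attacked by (1,1)→{1,5}; (2,6)→{3,6}; (3,8)→{6,8}; (4,3)→{2,3,4}; (6,4)→{3,4,5}; (7,2)→{2,4}; (8,5)→{2,5,8}. Safe: 7. Place at column 7.
Columns [1, 6, 8, 3, 7, 4, 2, 5], r−c [0, -4, -5, 1, -2, 2, 5, 3], r+c [2, 8, 11, 7, 12, 10, 9, 13] are all distinct, so no two queens attack.

(1,1) (2,6) (3,8) (4,3) (5,7) (6,4) (7,2) (8,5)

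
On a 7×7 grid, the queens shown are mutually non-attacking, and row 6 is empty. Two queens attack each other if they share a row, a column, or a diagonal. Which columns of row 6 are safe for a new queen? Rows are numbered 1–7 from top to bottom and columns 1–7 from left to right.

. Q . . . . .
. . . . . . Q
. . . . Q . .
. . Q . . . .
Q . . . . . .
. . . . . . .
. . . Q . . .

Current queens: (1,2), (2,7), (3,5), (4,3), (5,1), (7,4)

columns 6

(1,2) attacks row 6 at column 2 and diagonals 7.
(2,7) attacks row 6 at column 7 and diagonals 3.
(3,5) attacks row 6 at column 5 and diagonals 2.
(4,3) attacks row 6 at column 3 and diagonals 1, 5.
(5,1) attacks row 6 at column 1 and diagonals 2.
(7,4) attacks row 6 at column 4 and diagonals 3, 5.
Attacked columns: {1, 2, 3, 4, 5, 7}. Safe: {6}.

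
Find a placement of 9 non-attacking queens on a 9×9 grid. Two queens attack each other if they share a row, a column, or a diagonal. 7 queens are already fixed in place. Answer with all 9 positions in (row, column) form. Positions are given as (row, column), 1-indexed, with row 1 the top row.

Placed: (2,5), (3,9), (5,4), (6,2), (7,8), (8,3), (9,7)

(1,1) (2,5) (3,9) (4,6) (5,4) (6,2) (7,8) (8,3) (9,7)

Row 1: attacked by (2,5)→{4,5,6}; (3,9)→{7,9}; (5,4)→{4,8}; (6,2)→{2,7}; (7,8)→{2,8}; (8,3)→{3}; (9,7)→{7}. Safe: 1. Place at column 1.
Row 4: attacked by (1,1)→{1,4}; (2,5)→{3,5,7}; (3,9)→{8,9}; (5,4)→{3,4,5}; (6,2)→{2,4}; (7,8)→{5,8}; (8,3)→{3,7}; (9,7)→{2,7}. Safe: 6. Place at column 6.
Columns [1, 5, 9, 6, 4, 2, 8, 3, 7], r−c [0, -3, -6, -2, 1, 4, -1, 5, 2], r+c [2, 7, 12, 10, 9, 8, 15, 11, 16] are all distinct, so no two queens attack.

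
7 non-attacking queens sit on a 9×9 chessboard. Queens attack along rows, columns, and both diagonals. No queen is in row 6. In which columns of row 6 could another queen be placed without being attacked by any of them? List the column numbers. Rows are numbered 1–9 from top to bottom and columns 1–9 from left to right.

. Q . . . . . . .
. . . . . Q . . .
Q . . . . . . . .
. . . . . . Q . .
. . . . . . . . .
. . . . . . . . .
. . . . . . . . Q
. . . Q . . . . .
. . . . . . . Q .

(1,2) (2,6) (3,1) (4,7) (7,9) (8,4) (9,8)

(1,2) attacks row 6 at column 2 and diagonals 7.
(2,6) attacks row 6 at column 6 and diagonals 2.
(3,1) attacks row 6 at column 1 and diagonals 4.
(4,7) attacks row 6 at column 7 and diagonals 5, 9.
(7,9) attacks row 6 at column 9 and diagonals 8.
(8,4) attacks row 6 at column 4 and diagonals 2, 6.
(9,8) attacks row 6 at column 8 and diagonals 5.
Attacked columns: {1, 2, 4, 5, 6, 7, 8, 9}. Safe: {3}.

columns 3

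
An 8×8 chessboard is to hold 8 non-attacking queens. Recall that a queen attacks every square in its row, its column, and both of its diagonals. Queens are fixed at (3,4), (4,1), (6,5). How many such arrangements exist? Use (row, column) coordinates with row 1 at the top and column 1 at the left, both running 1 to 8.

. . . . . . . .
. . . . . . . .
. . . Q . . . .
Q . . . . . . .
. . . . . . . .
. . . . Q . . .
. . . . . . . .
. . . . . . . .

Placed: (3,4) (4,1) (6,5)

Branch on row 1: col 3 → 1; col 7 → 1; col 8 → 1.
Sum: 1 + 1 + 1 = 3.

3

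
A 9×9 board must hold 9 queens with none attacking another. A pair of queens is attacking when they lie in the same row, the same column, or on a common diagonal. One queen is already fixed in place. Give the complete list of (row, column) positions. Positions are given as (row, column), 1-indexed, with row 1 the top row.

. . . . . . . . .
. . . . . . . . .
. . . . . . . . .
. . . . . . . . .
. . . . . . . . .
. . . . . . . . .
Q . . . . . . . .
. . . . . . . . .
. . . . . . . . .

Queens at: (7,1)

Row 1: attacked by (7,1)→{1,7}. Safe: 2, 3, 4, 5, 6, 8, 9. Place at column 9.
Row 2: attacked by (1,9)→{8,9}; (7,1)→{1,6}. Safe: 2, 3, 4, 5, 7. Place at column 7.
Row 3: attacked by (1,9)→{7,9}; (2,7)→{6,7,8}; (7,1)→{1,5}. Safe: 2, 3, 4. Place at column 4.
Row 4: attacked by (1,9)→{6,9}; (2,7)→{5,7,9}; (3,4)→{3,4,5}; (7,1)→{1,4}. Safe: 2, 8. Place at column 2.
Row 5: attacked by (1,9)→{5,9}; (2,7)→{4,7}; (3,4)→{2,4,6}; (4,2)→{1,2,3}; (7,1)→{1,3}. Safe: 8. Place at column 8.
Row 6: attacked by (1,9)→{4,9}; (2,7)→{3,7}; (3,4)→{1,4,7}; (4,2)→{2,4}; (5,8)→{7,8,9}; (7,1)→{1,2}. Safe: 5, 6. Place at column 6.
Row 8: attacked by (1,9)→{2,9}; (2,7)→{1,7}; (3,4)→{4,9}; (4,2)→{2,6}; (5,8)→{5,8}; (6,6)→{4,6,8}; (7,1)→{1,2}. Safe: 3. Place at column 3.
Row 9: attacked by (1,9)→{1,9}; (2,7)→{7}; (3,4)→{4}; (4,2)→{2,7}; (5,8)→{4,8}; (6,6)→{3,6,9}; (7,1)→{1,3}; (8,3)→{2,3,4}. Safe: 5. Place at column 5.
Columns [9, 7, 4, 2, 8, 6, 1, 3, 5], r−c [-8, -5, -1, 2, -3, 0, 6, 5, 4], r+c [10, 9, 7, 6, 13, 12, 8, 11, 14] are all distinct, so no two queens attack.

(1,9) (2,7) (3,4) (4,2) (5,8) (6,6) (7,1) (8,3) (9,5)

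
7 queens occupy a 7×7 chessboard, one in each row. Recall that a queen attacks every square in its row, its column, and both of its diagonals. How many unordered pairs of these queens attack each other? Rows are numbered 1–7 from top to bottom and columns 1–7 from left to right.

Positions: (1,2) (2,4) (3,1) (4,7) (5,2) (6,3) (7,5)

Same column: (1,2)–(5,2) (column 2).
Same diagonal: (3,1)–(7,5) (|3−7| = |1−5| = 4); (5,2)–(6,3) (|5−6| = |2−3| = 1).
Total attacking pairs: 3.

3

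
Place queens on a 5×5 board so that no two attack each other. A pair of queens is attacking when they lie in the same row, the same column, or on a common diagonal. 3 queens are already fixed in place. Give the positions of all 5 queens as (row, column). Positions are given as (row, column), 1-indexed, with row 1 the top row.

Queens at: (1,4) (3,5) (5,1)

Row 2: attacked by (1,4)→{3,4,5}; (3,5)→{4,5}; (5,1)→{1,4}. Safe: 2. Place at column 2.
Row 4: attacked by (1,4)→{1,4}; (2,2)→{2,4}; (3,5)→{4,5}; (5,1)→{1,2}. Safe: 3. Place at column 3.
Columns [4, 2, 5, 3, 1], r−c [-3, 0, -2, 1, 4], r+c [5, 4, 8, 7, 6] are all distinct, so no two queens attack.

(1,4) (2,2) (3,5) (4,3) (5,1)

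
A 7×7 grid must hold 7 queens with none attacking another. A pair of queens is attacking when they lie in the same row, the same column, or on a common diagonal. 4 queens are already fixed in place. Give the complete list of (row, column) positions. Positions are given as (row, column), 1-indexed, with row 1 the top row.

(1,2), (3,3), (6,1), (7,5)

Row 2: attacked by (1,2)→{1,2,3}; (3,3)→{2,3,4}; (6,1)→{1,5}; (7,5)→{5}. Safe: 6, 7. Place at column 6.
Row 4: attacked by (1,2)→{2,5}; (2,6)→{4,6}; (3,3)→{2,3,4}; (6,1)→{1,3}; (7,5)→{2,5}. Safe: 7. Place at column 7.
Row 5: attacked by (1,2)→{2,6}; (2,6)→{3,6}; (3,3)→{1,3,5}; (4,7)→{6,7}; (6,1)→{1,2}; (7,5)→{3,5,7}. Safe: 4. Place at column 4.
Columns [2, 6, 3, 7, 4, 1, 5], r−c [-1, -4, 0, -3, 1, 5, 2], r+c [3, 8, 6, 11, 9, 7, 12] are all distinct, so no two queens attack.

(1,2) (2,6) (3,3) (4,7) (5,4) (6,1) (7,5)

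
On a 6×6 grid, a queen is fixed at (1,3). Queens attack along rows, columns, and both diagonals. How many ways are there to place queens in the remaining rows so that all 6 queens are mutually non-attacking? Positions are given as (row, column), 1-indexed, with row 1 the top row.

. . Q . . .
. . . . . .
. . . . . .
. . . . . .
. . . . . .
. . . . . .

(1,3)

Branch on row 2: col 1 → 0; col 5 → 0; col 6 → 1.
Sum: 0 + 0 + 1 = 1.

1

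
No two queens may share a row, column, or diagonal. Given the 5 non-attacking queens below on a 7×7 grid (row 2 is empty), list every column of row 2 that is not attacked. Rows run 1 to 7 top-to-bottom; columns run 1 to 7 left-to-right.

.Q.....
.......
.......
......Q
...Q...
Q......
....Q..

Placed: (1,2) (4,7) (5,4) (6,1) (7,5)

columns 6

(1,2) attacks row 2 at column 2 and diagonals 1, 3.
(4,7) attacks row 2 at column 7 and diagonals 5.
(5,4) attacks row 2 at column 4 and diagonals 1, 7.
(6,1) attacks row 2 at column 1 and diagonals 5.
(7,5) attacks row 2 at column 5.
Attacked columns: {1, 2, 3, 4, 5, 7}. Safe: {6}.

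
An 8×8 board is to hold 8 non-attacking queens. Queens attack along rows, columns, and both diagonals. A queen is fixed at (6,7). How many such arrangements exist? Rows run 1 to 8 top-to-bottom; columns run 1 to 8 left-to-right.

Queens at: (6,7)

14

Branch on row 1: col 1 → 1; col 3 → 4; col 4 → 3; col 5 → 3; col 6 → 2; col 8 → 1.
Sum: 1 + 4 + 3 + 3 + 2 + 1 = 14.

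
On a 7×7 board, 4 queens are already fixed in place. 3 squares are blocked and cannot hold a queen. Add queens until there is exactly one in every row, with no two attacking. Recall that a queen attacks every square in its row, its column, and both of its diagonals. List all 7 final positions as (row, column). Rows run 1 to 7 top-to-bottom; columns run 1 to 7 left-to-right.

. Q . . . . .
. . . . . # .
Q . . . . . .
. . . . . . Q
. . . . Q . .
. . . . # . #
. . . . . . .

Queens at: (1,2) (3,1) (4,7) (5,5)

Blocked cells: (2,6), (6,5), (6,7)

(1,2) (2,4) (3,1) (4,7) (5,5) (6,3) (7,6)

Row 2: attacked by (1,2)→{1,2,3}; (3,1)→{1,2}; (4,7)→{5,7}; (5,5)→{2,5}. Blocked: 6. Safe: 4. Place at column 4.
Row 6: attacked by (1,2)→{2,7}; (2,4)→{4}; (3,1)→{1,4}; (4,7)→{5,7}; (5,5)→{4,5,6}. Blocked: 5,7. Safe: 3. Place at column 3.
Row 7: attacked by (1,2)→{2}; (2,4)→{4}; (3,1)→{1,5}; (4,7)→{4,7}; (5,5)→{3,5,7}; (6,3)→{2,3,4}. Safe: 6. Place at column 6.
Columns [2, 4, 1, 7, 5, 3, 6], r−c [-1, -2, 2, -3, 0, 3, 1], r+c [3, 6, 4, 11, 10, 9, 13] are all distinct, so no two queens attack.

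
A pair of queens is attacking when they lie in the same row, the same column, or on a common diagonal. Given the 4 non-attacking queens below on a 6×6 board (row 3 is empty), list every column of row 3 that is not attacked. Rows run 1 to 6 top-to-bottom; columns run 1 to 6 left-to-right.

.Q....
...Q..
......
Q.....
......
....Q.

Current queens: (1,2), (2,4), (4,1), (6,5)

columns 6

(1,2) attacks row 3 at column 2 and diagonals 4.
(2,4) attacks row 3 at column 4 and diagonals 3, 5.
(4,1) attacks row 3 at column 1 and diagonals 2.
(6,5) attacks row 3 at column 5 and diagonals 2.
Attacked columns: {1, 2, 3, 4, 5}. Safe: {6}.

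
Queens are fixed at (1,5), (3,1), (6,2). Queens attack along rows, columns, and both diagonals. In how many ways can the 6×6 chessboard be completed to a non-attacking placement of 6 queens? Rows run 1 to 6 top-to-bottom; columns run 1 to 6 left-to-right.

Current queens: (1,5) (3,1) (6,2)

1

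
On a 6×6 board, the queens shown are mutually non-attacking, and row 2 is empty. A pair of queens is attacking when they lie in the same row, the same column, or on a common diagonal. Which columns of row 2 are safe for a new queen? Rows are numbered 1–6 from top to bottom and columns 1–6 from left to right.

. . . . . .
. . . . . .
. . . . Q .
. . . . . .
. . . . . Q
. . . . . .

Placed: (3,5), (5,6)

(3,5) attacks row 2 at column 5 and diagonals 4, 6.
(5,6) attacks row 2 at column 6 and diagonals 3.
Attacked columns: {3, 4, 5, 6}. Safe: {1, 2}.

columns 1, 2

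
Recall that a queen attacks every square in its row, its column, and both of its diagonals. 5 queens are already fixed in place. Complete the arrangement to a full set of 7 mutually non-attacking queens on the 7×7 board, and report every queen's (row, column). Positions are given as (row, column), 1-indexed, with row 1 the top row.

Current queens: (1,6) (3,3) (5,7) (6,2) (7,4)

Row 2: attacked by (1,6)→{5,6,7}; (3,3)→{2,3,4}; (5,7)→{4,7}; (6,2)→{2,6}; (7,4)→{4}. Safe: 1. Place at column 1.
Row 4: attacked by (1,6)→{3,6}; (2,1)→{1,3}; (3,3)→{2,3,4}; (5,7)→{6,7}; (6,2)→{2,4}; (7,4)→{1,4,7}. Safe: 5. Place at column 5.
Columns [6, 1, 3, 5, 7, 2, 4], r−c [-5, 1, 0, -1, -2, 4, 3], r+c [7, 3, 6, 9, 12, 8, 11] are all distinct, so no two queens attack.

(1,6) (2,1) (3,3) (4,5) (5,7) (6,2) (7,4)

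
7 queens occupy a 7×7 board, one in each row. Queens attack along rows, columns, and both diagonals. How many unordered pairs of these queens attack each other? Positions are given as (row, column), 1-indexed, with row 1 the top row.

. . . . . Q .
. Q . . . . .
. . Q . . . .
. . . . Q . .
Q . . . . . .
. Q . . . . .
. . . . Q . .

5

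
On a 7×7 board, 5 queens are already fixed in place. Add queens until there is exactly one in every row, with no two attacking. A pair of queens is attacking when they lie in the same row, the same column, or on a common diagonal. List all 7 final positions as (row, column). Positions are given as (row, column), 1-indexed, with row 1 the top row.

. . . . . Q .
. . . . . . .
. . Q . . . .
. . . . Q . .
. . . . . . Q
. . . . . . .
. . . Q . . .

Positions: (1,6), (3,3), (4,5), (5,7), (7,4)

Row 2: attacked by (1,6)→{5,6,7}; (3,3)→{2,3,4}; (4,5)→{3,5,7}; (5,7)→{4,7}; (7,4)→{4}. Safe: 1. Place at column 1.
Row 6: attacked by (1,6)→{1,6}; (2,1)→{1,5}; (3,3)→{3,6}; (4,5)→{3,5,7}; (5,7)→{6,7}; (7,4)→{3,4,5}. Safe: 2. Place at column 2.
Columns [6, 1, 3, 5, 7, 2, 4], r−c [-5, 1, 0, -1, -2, 4, 3], r+c [7, 3, 6, 9, 12, 8, 11] are all distinct, so no two queens attack.

(1,6) (2,1) (3,3) (4,5) (5,7) (6,2) (7,4)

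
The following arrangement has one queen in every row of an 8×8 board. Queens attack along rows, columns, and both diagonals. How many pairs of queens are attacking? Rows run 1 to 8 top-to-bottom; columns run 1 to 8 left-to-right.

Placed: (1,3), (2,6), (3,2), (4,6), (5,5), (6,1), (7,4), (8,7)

Same column: (2,6)–(4,6) (column 6).
Same diagonal: (1,3)–(4,6) (|1−4| = |3−6| = 3); (3,2)–(8,7) (|3−8| = |2−7| = 5); (4,6)–(5,5) (|4−5| = |6−5| = 1).
Total attacking pairs: 4.

4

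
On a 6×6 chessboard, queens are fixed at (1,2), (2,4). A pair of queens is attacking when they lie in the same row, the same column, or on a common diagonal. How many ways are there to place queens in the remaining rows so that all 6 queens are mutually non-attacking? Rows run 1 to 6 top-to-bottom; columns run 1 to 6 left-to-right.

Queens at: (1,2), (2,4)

Branch on row 3: col 1 → 0; col 6 → 1.
Sum: 0 + 1 = 1.

1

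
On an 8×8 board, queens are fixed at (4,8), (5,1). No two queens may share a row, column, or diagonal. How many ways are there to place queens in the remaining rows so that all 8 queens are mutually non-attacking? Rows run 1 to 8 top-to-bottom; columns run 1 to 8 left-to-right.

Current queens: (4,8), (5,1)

Branch on row 1: col 2 → 1; col 3 → 1; col 4 → 0; col 6 → 1; col 7 → 0.
Sum: 1 + 1 + 0 + 1 + 0 = 3.

3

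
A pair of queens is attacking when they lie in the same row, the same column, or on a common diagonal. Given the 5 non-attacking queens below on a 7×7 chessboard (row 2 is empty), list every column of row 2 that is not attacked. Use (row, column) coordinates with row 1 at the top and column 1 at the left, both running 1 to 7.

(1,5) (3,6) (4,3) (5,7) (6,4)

columns 2

(1,5) attacks row 2 at column 5 and diagonals 4, 6.
(3,6) attacks row 2 at column 6 and diagonals 5, 7.
(4,3) attacks row 2 at column 3 and diagonals 1, 5.
(5,7) attacks row 2 at column 7 and diagonals 4.
(6,4) attacks row 2 at column 4.
Attacked columns: {1, 3, 4, 5, 6, 7}. Safe: {2}.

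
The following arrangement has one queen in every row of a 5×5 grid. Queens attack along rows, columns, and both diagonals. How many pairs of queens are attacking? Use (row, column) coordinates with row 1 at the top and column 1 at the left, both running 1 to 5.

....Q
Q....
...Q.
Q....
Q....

4

Same column: (2,1)–(4,1) (column 1); (2,1)–(5,1) (column 1); (4,1)–(5,1) (column 1).
Same diagonal: (1,5)–(5,1) (|1−5| = |5−1| = 4).
Total attacking pairs: 4.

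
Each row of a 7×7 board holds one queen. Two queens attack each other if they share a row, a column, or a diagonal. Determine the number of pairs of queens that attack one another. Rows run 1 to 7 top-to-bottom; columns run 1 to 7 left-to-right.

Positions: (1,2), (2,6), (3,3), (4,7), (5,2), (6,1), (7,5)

2

Same column: (1,2)–(5,2) (column 2).
Same diagonal: (5,2)–(6,1) (|5−6| = |2−1| = 1).
Total attacking pairs: 2.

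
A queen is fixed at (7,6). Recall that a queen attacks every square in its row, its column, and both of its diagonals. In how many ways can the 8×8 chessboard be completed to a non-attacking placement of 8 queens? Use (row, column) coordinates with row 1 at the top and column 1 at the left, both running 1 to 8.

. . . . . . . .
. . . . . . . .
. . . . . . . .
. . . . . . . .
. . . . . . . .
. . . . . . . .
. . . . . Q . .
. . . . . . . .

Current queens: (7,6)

14

Branch on row 1: col 1 → 1; col 2 → 3; col 3 → 0; col 4 → 3; col 5 → 6; col 7 → 1; col 8 → 0.
Sum: 1 + 3 + 0 + 3 + 6 + 1 + 0 = 14.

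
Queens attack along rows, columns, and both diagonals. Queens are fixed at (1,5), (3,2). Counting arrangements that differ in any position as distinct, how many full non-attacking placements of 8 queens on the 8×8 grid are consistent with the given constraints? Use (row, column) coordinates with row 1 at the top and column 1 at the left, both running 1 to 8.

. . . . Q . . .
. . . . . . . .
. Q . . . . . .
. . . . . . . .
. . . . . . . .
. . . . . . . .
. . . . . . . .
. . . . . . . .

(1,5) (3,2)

Branch on row 2: col 7 → 3; col 8 → 0.
Sum: 3 + 0 = 3.

3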